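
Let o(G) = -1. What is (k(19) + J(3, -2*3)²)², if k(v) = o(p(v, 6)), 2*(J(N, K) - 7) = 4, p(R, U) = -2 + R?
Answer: 6400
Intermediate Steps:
J(N, K) = 9 (J(N, K) = 7 + (½)*4 = 7 + 2 = 9)
k(v) = -1
(k(19) + J(3, -2*3)²)² = (-1 + 9²)² = (-1 + 81)² = 80² = 6400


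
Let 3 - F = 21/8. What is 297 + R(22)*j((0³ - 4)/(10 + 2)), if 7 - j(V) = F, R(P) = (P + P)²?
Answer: 13123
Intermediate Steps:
R(P) = 4*P² (R(P) = (2*P)² = 4*P²)
F = 3/8 (F = 3 - 21/8 = 3/8 ≈ 0.37500)
j(V) = 53/8 (j(V) = 7 - 1*3/8 = 7 - 3/8 = 53/8)
297 + R(22)*j((0³ - 4)/(10 + 2)) = 297 + (4*22²)*(53/8) = 297 + (4*484)*(53/8) = 297 + 1936*(53/8) = 297 + 12826 = 13123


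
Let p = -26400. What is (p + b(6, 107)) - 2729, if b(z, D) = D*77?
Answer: -20890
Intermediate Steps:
b(z, D) = 77*D
(p + b(6, 107)) - 2729 = (-26400 + 77*107) - 2729 = (-26400 + 8239) - 2729 = -18161 - 2729 = -20890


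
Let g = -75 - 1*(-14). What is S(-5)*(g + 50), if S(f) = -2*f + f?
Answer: -55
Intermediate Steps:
S(f) = -f
g = -61 (g = -75 + 14 = -61)
S(-5)*(g + 50) = (-1*(-5))*(-61 + 50) = 5*(-11) = -55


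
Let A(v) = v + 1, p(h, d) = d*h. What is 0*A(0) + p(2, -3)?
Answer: -6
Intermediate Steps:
A(v) = 1 + v
0*A(0) + p(2, -3) = 0*(1 + 0) - 3*2 = 0*1 - 6 = 0 - 6 = -6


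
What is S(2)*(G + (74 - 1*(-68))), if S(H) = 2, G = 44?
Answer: 372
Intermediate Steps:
S(2)*(G + (74 - 1*(-68))) = 2*(44 + (74 - 1*(-68))) = 2*(44 + (74 + 68)) = 2*(44 + 142) = 2*186 = 372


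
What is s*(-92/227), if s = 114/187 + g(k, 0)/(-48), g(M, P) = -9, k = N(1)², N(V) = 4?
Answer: -54855/169796 ≈ -0.32306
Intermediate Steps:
k = 16 (k = 4² = 16)
s = 2385/2992 (s = 114/187 - 9/(-48) = 114*(1/187) - 9*(-1/48) = 114/187 + 3/16 = 2385/2992 ≈ 0.79713)
s*(-92/227) = 2385*(-92/227)/2992 = 2385*(-92*1/227)/2992 = (2385/2992)*(-92/227) = -54855/169796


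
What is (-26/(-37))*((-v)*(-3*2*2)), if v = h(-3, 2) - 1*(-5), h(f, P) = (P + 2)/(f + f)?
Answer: 1352/37 ≈ 36.541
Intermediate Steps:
h(f, P) = (2 + P)/(2*f) (h(f, P) = (2 + P)/((2*f)) = (2 + P)*(1/(2*f)) = (2 + P)/(2*f))
v = 13/3 (v = (½)*(2 + 2)/(-3) - 1*(-5) = (½)*(-⅓)*4 + 5 = -⅔ + 5 = 13/3 ≈ 4.3333)
(-26/(-37))*((-v)*(-3*2*2)) = (-26/(-37))*((-1*13/3)*(-3*2*2)) = (-26*(-1/37))*(-(-26)*2) = 26*(-13/3*(-12))/37 = (26/37)*52 = 1352/37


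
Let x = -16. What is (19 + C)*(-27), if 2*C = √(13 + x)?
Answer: -513 - 27*I*√3/2 ≈ -513.0 - 23.383*I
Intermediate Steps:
C = I*√3/2 (C = √(13 - 16)/2 = √(-3)/2 = (I*√3)/2 = I*√3/2 ≈ 0.86602*I)
(19 + C)*(-27) = (19 + I*√3/2)*(-27) = -513 - 27*I*√3/2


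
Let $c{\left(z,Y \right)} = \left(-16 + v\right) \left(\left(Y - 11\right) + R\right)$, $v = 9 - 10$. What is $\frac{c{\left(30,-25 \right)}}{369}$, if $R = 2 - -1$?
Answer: $\frac{187}{123} \approx 1.5203$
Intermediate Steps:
$R = 3$ ($R = 2 + 1 = 3$)
$v = -1$ ($v = 9 - 10 = -1$)
$c{\left(z,Y \right)} = 136 - 17 Y$ ($c{\left(z,Y \right)} = \left(-16 - 1\right) \left(\left(Y - 11\right) + 3\right) = - 17 \left(\left(Y - 11\right) + 3\right) = - 17 \left(\left(-11 + Y\right) + 3\right) = - 17 \left(-8 + Y\right) = 136 - 17 Y$)
$\frac{c{\left(30,-25 \right)}}{369} = \frac{136 - -425}{369} = \left(136 + 425\right) \frac{1}{369} = 561 \cdot \frac{1}{369} = \frac{187}{123}$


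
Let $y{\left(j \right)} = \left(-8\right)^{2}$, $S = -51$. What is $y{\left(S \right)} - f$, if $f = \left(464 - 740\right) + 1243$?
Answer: $-903$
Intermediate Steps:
$y{\left(j \right)} = 64$
$f = 967$ ($f = -276 + 1243 = 967$)
$y{\left(S \right)} - f = 64 - 967 = -903$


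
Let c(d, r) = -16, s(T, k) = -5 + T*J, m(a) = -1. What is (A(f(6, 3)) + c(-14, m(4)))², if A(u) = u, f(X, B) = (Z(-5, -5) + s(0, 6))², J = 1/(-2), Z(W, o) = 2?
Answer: 49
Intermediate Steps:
J = -½ ≈ -0.50000
s(T, k) = -5 - T/2 (s(T, k) = -5 + T*(-½) = -5 - T/2)
f(X, B) = 9 (f(X, B) = (2 + (-5 - ½*0))² = (2 + (-5 + 0))² = (2 - 5)² = (-3)² = 9)
(A(f(6, 3)) + c(-14, m(4)))² = (9 - 16)² = (-7)² = 49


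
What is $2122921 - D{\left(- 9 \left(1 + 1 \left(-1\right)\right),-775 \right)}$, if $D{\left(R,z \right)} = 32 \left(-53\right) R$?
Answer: $2122921$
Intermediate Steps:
$D{\left(R,z \right)} = - 1696 R$
$2122921 - D{\left(- 9 \left(1 + 1 \left(-1\right)\right),-775 \right)} = 2122921 - - 1696 \left(- 9 \left(1 + 1 \left(-1\right)\right)\right) = 2122921 - - 1696 \left(- 9 \left(1 - 1\right)\right) = 2122921 - - 1696 \left(\left(-9\right) 0\right) = 2122921 - \left(-1696\right) 0 = 2122921 - 0 = 2122921 + 0 = 2122921$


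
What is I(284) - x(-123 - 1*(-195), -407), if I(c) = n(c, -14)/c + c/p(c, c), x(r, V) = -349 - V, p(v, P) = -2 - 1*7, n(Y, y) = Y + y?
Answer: -113237/1278 ≈ -88.605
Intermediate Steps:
p(v, P) = -9 (p(v, P) = -2 - 7 = -9)
I(c) = -c/9 + (-14 + c)/c (I(c) = (c - 14)/c + c/(-9) = (-14 + c)/c + c*(-⅑) = (-14 + c)/c - c/9 = -c/9 + (-14 + c)/c)
I(284) - x(-123 - 1*(-195), -407) = (1 - 14/284 - ⅑*284) - (-349 - 1*(-407)) = (1 - 14*1/284 - 284/9) - (-349 + 407) = (1 - 7/142 - 284/9) - 1*58 = -39113/1278 - 58 = -113237/1278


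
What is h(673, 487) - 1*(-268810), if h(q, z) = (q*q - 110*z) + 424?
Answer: 668593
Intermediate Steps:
h(q, z) = 424 + q² - 110*z (h(q, z) = (q² - 110*z) + 424 = 424 + q² - 110*z)
h(673, 487) - 1*(-268810) = (424 + 673² - 110*487) - 1*(-268810) = (424 + 452929 - 53570) + 268810 = 399783 + 268810 = 668593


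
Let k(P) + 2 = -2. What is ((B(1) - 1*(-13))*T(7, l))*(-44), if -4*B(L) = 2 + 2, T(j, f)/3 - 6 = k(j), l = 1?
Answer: -3168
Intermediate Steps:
k(P) = -4 (k(P) = -2 - 2 = -4)
T(j, f) = 6 (T(j, f) = 18 + 3*(-4) = 18 - 12 = 6)
B(L) = -1 (B(L) = -(2 + 2)/4 = -¼*4 = -1)
((B(1) - 1*(-13))*T(7, l))*(-44) = ((-1 - 1*(-13))*6)*(-44) = ((-1 + 13)*6)*(-44) = (12*6)*(-44) = 72*(-44) = -3168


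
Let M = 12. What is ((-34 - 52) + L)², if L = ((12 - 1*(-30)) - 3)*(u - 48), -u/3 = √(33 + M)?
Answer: 4449769 + 1374516*√5 ≈ 7.5233e+6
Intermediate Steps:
u = -9*√5 (u = -3*√(33 + 12) = -9*√5 ≈ -20.125)
L = -1872 - 351*√5 (L = ((12 - 1*(-30)) - 3)*(-9*√5 - 48) = ((12 + 30) - 3)*(-48 - 9*√5) = (42 - 3)*(-48 - 9*√5) = 39*(-48 - 9*√5) = -1872 - 351*√5 ≈ -2656.9)
((-34 - 52) + L)² = ((-34 - 52) + (-1872 - 351*√5))² = (-86 + (-1872 - 351*√5))² = (-1958 - 351*√5)²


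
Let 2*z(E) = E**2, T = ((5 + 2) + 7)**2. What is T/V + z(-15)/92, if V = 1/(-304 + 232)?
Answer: -2596383/184 ≈ -14111.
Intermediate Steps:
V = -1/72 (V = 1/(-72) = -1/72 ≈ -0.013889)
T = 196 (T = (7 + 7)**2 = 14**2 = 196)
z(E) = E**2/2
T/V + z(-15)/92 = 196/(-1/72) + ((1/2)*(-15)**2)/92 = 196*(-72) + ((1/2)*225)*(1/92) = -14112 + (225/2)*(1/92) = -14112 + 225/184 = -2596383/184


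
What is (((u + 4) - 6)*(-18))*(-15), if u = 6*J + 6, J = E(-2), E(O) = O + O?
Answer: -5400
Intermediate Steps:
E(O) = 2*O
J = -4 (J = 2*(-2) = -4)
u = -18 (u = 6*(-4) + 6 = -24 + 6 = -18)
(((u + 4) - 6)*(-18))*(-15) = (((-18 + 4) - 6)*(-18))*(-15) = ((-14 - 6)*(-18))*(-15) = -20*(-18)*(-15) = 360*(-15) = -5400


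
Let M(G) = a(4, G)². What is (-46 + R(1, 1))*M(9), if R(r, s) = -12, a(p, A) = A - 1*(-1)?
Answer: -5800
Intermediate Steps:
a(p, A) = 1 + A (a(p, A) = A + 1 = 1 + A)
M(G) = (1 + G)²
(-46 + R(1, 1))*M(9) = (-46 - 12)*(1 + 9)² = -58*10² = -58*100 = -5800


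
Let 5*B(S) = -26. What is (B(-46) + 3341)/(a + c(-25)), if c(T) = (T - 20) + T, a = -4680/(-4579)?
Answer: -76373141/1579250 ≈ -48.360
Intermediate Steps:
B(S) = -26/5 (B(S) = (⅕)*(-26) = -26/5)
a = 4680/4579 (a = -4680*(-1/4579) = 4680/4579 ≈ 1.0221)
c(T) = -20 + 2*T (c(T) = (-20 + T) + T = -20 + 2*T)
(B(-46) + 3341)/(a + c(-25)) = (-26/5 + 3341)/(4680/4579 + (-20 + 2*(-25))) = 16679/(5*(4680/4579 + (-20 - 50))) = 16679/(5*(4680/4579 - 70)) = 16679/(5*(-315850/4579)) = (16679/5)*(-4579/315850) = -76373141/1579250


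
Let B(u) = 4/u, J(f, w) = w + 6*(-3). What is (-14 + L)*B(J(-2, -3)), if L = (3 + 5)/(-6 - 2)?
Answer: 20/7 ≈ 2.8571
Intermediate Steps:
L = -1 (L = 8/(-8) = 8*(-⅛) = -1)
J(f, w) = -18 + w (J(f, w) = w - 18 = -18 + w)
(-14 + L)*B(J(-2, -3)) = (-14 - 1)*(4/(-18 - 3)) = -60/(-21) = -60*(-1)/21 = -15*(-4/21) = 20/7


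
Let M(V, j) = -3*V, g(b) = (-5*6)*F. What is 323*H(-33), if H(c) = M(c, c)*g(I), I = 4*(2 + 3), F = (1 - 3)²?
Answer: -3837240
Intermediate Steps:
F = 4 (F = (-2)² = 4)
I = 20 (I = 4*5 = 20)
g(b) = -120 (g(b) = -5*6*4 = -30*4 = -120)
H(c) = 360*c (H(c) = -3*c*(-120) = 360*c)
323*H(-33) = 323*(360*(-33)) = 323*(-11880) = -3837240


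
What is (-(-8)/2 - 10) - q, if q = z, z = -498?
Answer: 492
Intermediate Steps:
q = -498
(-(-8)/2 - 10) - q = (-(-8)/2 - 10) - 1*(-498) = (-(-8)/2 - 10) + 498 = (-4*(-1) - 10) + 498 = (4 - 10) + 498 = -6 + 498 = 492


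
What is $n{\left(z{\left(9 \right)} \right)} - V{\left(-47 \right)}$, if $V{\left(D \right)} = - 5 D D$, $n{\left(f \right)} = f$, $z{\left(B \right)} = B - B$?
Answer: $11045$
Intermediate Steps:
$z{\left(B \right)} = 0$
$V{\left(D \right)} = - 5 D^{2}$
$n{\left(z{\left(9 \right)} \right)} - V{\left(-47 \right)} = 0 - - 5 \left(-47\right)^{2} = 0 - \left(-5\right) 2209 = 0 - -11045 = 0 + 11045 = 11045$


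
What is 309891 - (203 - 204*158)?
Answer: 341920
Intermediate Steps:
309891 - (203 - 204*158) = 309891 - (203 - 32232) = 309891 - 1*(-32029) = 309891 + 32029 = 341920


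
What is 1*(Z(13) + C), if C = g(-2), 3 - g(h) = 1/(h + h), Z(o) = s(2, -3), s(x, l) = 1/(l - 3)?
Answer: 37/12 ≈ 3.0833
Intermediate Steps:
s(x, l) = 1/(-3 + l)
Z(o) = -⅙ (Z(o) = 1/(-3 - 3) = 1/(-6) = -⅙)
g(h) = 3 - 1/(2*h) (g(h) = 3 - 1/(h + h) = 3 - 1/(2*h))
C = 13/4 (C = 3 - ½/(-2) = 3 - ½*(-½) = 3 + ¼ = 13/4 ≈ 3.2500)
1*(Z(13) + C) = 1*(-⅙ + 13/4) = 1*(37/12) = 37/12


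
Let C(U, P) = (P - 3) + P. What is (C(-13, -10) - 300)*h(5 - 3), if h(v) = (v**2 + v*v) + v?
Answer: -3230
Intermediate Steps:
C(U, P) = -3 + 2*P (C(U, P) = (-3 + P) + P = -3 + 2*P)
h(v) = v + 2*v**2 (h(v) = (v**2 + v**2) + v = 2*v**2 + v = v + 2*v**2)
(C(-13, -10) - 300)*h(5 - 3) = ((-3 + 2*(-10)) - 300)*((5 - 3)*(1 + 2*(5 - 3))) = ((-3 - 20) - 300)*(2*(1 + 2*2)) = (-23 - 300)*(2*(1 + 4)) = -646*5 = -323*10 = -3230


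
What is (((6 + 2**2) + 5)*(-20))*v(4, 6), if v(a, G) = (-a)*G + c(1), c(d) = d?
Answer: 6900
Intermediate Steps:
v(a, G) = 1 - G*a (v(a, G) = (-a)*G + 1 = -G*a + 1 = 1 - G*a)
(((6 + 2**2) + 5)*(-20))*v(4, 6) = (((6 + 2**2) + 5)*(-20))*(1 - 1*6*4) = (((6 + 4) + 5)*(-20))*(1 - 24) = ((10 + 5)*(-20))*(-23) = (15*(-20))*(-23) = -300*(-23) = 6900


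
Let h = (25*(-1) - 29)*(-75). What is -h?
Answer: -4050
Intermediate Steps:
h = 4050 (h = (-25 - 29)*(-75) = -54*(-75) = 4050)
-h = -1*4050 = -4050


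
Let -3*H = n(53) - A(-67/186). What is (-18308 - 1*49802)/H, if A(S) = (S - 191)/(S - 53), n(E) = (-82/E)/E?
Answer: -5696582477250/100794587 ≈ -56517.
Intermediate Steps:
n(E) = -82/E²
A(S) = (-191 + S)/(-53 + S)
H = 100794587/83637975 (H = -(-82/53² - (-191 - 67/186)/(-53 - 67/186))/3 = -(-82*1/2809 - (-191 - 67*1/186)/(-53 - 67*1/186))/3 = -(-82/2809 - (-191 - 67/186)/(-53 - 67/186))/3 = -(-82/2809 - (-35593)/((-9925/186)*186))/3 = -(-82/2809 - (-186)*(-35593)/(9925*186))/3 = -(-82/2809 - 1*35593/9925)/3 = -(-82/2809 - 35593/9925)/3 = -⅓*(-100794587/27879325) = 100794587/83637975 ≈ 1.2051)
(-18308 - 1*49802)/H = (-18308 - 1*49802)/(100794587/83637975) = (-18308 - 49802)*(83637975/100794587) = -68110*83637975/100794587 = -5696582477250/100794587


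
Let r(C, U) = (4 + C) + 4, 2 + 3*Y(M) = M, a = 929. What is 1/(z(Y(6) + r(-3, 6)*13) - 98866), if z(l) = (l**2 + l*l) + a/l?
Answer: -1791/161282725 ≈ -1.1105e-5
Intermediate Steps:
Y(M) = -2/3 + M/3
r(C, U) = 8 + C
z(l) = 2*l**2 + 929/l (z(l) = (l**2 + l*l) + 929/l = (l**2 + l**2) + 929/l = 2*l**2 + 929/l)
1/(z(Y(6) + r(-3, 6)*13) - 98866) = 1/((929 + 2*((-2/3 + (1/3)*6) + (8 - 3)*13)**3)/((-2/3 + (1/3)*6) + (8 - 3)*13) - 98866) = 1/((929 + 2*((-2/3 + 2) + 5*13)**3)/((-2/3 + 2) + 5*13) - 98866) = 1/((929 + 2*(4/3 + 65)**3)/(4/3 + 65) - 98866) = 1/((929 + 2*(199/3)**3)/(199/3) - 98866) = 1/(3*(929 + 2*(7880599/27))/199 - 98866) = 1/(3*(929 + 15761198/27)/199 - 98866) = 1/((3/199)*(15786281/27) - 98866) = 1/(15786281/1791 - 98866) = 1/(-161282725/1791) = -1791/161282725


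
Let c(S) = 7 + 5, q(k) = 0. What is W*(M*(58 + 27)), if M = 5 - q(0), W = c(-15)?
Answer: 5100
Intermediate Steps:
c(S) = 12
W = 12
M = 5 (M = 5 - 1*0 = 5 + 0 = 5)
W*(M*(58 + 27)) = 12*(5*(58 + 27)) = 12*(5*85) = 12*425 = 5100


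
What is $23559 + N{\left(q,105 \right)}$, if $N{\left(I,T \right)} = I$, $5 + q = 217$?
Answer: $23771$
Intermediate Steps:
$q = 212$ ($q = -5 + 217 = 212$)
$23559 + N{\left(q,105 \right)} = 23559 + 212 = 23771$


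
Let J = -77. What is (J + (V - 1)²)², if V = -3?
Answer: 3721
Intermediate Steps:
(J + (V - 1)²)² = (-77 + (-3 - 1)²)² = (-77 + (-4)²)² = (-77 + 16)² = (-61)² = 3721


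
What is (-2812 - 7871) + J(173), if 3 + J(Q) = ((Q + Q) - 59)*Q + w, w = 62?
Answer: 39027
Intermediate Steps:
J(Q) = 59 + Q*(-59 + 2*Q) (J(Q) = -3 + (((Q + Q) - 59)*Q + 62) = -3 + ((2*Q - 59)*Q + 62) = -3 + ((-59 + 2*Q)*Q + 62) = -3 + (Q*(-59 + 2*Q) + 62) = -3 + (62 + Q*(-59 + 2*Q)) = 59 + Q*(-59 + 2*Q))
(-2812 - 7871) + J(173) = (-2812 - 7871) + (59 - 59*173 + 2*173**2) = -10683 + (59 - 10207 + 2*29929) = -10683 + (59 - 10207 + 59858) = -10683 + 49710 = 39027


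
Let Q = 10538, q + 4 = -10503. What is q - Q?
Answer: -21045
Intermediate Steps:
q = -10507 (q = -4 - 10503 = -10507)
q - Q = -10507 - 1*10538 = -10507 - 10538 = -21045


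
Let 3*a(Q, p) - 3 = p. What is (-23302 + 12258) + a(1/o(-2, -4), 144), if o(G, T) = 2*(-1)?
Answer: -10995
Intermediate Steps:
o(G, T) = -2
a(Q, p) = 1 + p/3
(-23302 + 12258) + a(1/o(-2, -4), 144) = (-23302 + 12258) + (1 + (⅓)*144) = -11044 + (1 + 48) = -11044 + 49 = -10995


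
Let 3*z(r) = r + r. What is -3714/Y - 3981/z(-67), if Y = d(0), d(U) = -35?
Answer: 915681/4690 ≈ 195.24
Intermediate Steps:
Y = -35
z(r) = 2*r/3 (z(r) = (r + r)/3 = (2*r)/3 = 2*r/3)
-3714/Y - 3981/z(-67) = -3714/(-35) - 3981/((⅔)*(-67)) = -3714*(-1/35) - 3981/(-134/3) = 3714/35 - 3981*(-3/134) = 3714/35 + 11943/134 = 915681/4690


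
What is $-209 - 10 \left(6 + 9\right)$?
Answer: $-359$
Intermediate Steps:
$-209 - 10 \left(6 + 9\right) = -209 - 10 \cdot 15 = -209 - 150 = -359$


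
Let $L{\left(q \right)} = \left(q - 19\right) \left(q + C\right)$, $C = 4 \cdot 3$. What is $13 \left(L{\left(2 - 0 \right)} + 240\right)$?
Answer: $26$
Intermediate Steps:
$C = 12$
$L{\left(q \right)} = \left(-19 + q\right) \left(12 + q\right)$ ($L{\left(q \right)} = \left(q - 19\right) \left(q + 12\right) = \left(-19 + q\right) \left(12 + q\right)$)
$13 \left(L{\left(2 - 0 \right)} + 240\right) = 13 \left(\left(-228 + \left(2 - 0\right)^{2} - 7 \left(2 - 0\right)\right) + 240\right) = 13 \left(\left(-228 + \left(2 + 0\right)^{2} - 7 \left(2 + 0\right)\right) + 240\right) = 13 \left(\left(-228 + 2^{2} - 14\right) + 240\right) = 13 \left(\left(-228 + 4 - 14\right) + 240\right) = 13 \left(-238 + 240\right) = 13 \cdot 2 = 26$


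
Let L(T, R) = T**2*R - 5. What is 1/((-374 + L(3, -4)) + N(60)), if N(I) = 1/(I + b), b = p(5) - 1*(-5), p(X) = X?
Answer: -70/29049 ≈ -0.0024097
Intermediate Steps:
L(T, R) = -5 + R*T**2 (L(T, R) = R*T**2 - 5 = -5 + R*T**2)
b = 10 (b = 5 - 1*(-5) = 5 + 5 = 10)
N(I) = 1/(10 + I) (N(I) = 1/(I + 10) = 1/(10 + I))
1/((-374 + L(3, -4)) + N(60)) = 1/((-374 + (-5 - 4*3**2)) + 1/(10 + 60)) = 1/((-374 + (-5 - 4*9)) + 1/70) = 1/((-374 + (-5 - 36)) + 1/70) = 1/((-374 - 41) + 1/70) = 1/(-415 + 1/70) = 1/(-29049/70) = -70/29049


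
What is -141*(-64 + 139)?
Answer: -10575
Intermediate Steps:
-141*(-64 + 139) = -141*75 = -10575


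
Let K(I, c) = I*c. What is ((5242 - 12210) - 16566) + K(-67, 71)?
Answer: -28291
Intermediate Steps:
((5242 - 12210) - 16566) + K(-67, 71) = ((5242 - 12210) - 16566) - 67*71 = (-6968 - 16566) - 4757 = -23534 - 4757 = -28291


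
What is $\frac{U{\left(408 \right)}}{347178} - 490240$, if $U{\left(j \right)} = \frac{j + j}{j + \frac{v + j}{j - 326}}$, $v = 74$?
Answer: $- \frac{481355501563704}{981877247} \approx -4.9024 \cdot 10^{5}$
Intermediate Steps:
$U{\left(j \right)} = \frac{2 j}{j + \frac{74 + j}{-326 + j}}$ ($U{\left(j \right)} = \frac{j + j}{j + \frac{74 + j}{j - 326}} = \frac{2 j}{j + \frac{74 + j}{-326 + j}}$)
$\frac{U{\left(408 \right)}}{347178} - 490240 = \frac{2 \cdot 408 \frac{1}{74 + 408^{2} - 132600} \left(-326 + 408\right)}{347178} - 490240 = 2 \cdot 408 \frac{1}{74 + 166464 - 132600} \cdot 82 \cdot \frac{1}{347178} - 490240 = 2 \cdot 408 \cdot \frac{1}{33938} \cdot 82 \cdot \frac{1}{347178} - 490240 = \frac{33456}{16969} \cdot \frac{1}{347178} - 490240 = \frac{5576}{981877247} - 490240 = - \frac{481355501563704}{981877247}$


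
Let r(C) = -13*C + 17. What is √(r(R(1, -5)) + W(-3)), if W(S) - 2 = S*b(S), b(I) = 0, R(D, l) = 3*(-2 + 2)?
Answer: √19 ≈ 4.3589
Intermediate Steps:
R(D, l) = 0 (R(D, l) = 3*0 = 0)
r(C) = 17 - 13*C
W(S) = 2 (W(S) = 2 + S*0 = 2 + 0 = 2)
√(r(R(1, -5)) + W(-3)) = √((17 - 13*0) + 2) = √((17 + 0) + 2) = √(17 + 2) = √19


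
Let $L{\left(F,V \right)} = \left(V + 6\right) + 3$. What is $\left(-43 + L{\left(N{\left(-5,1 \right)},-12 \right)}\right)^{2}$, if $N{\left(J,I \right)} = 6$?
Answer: $2116$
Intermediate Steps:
$L{\left(F,V \right)} = 9 + V$ ($L{\left(F,V \right)} = \left(6 + V\right) + 3 = 9 + V$)
$\left(-43 + L{\left(N{\left(-5,1 \right)},-12 \right)}\right)^{2} = \left(-43 + \left(9 - 12\right)\right)^{2} = \left(-43 - 3\right)^{2} = \left(-46\right)^{2} = 2116$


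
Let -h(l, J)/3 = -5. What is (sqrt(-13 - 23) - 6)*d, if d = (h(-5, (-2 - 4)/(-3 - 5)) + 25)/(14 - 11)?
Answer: -80 + 80*I ≈ -80.0 + 80.0*I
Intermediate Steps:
h(l, J) = 15 (h(l, J) = -3*(-5) = 15)
d = 40/3 (d = (15 + 25)/(14 - 11) = 40/3 ≈ 13.333)
(sqrt(-13 - 23) - 6)*d = (sqrt(-13 - 23) - 6)*(40/3) = (sqrt(-36) - 6)*(40/3) = (6*I - 6)*(40/3) = (-6 + 6*I)*(40/3) = -80 + 80*I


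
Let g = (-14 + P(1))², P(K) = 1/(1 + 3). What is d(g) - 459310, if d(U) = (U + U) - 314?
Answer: -3673967/8 ≈ -4.5925e+5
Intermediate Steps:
P(K) = ¼ (P(K) = 1/4 = ¼)
g = 3025/16 (g = (-14 + ¼)² = (-55/4)² = 3025/16 ≈ 189.06)
d(U) = -314 + 2*U (d(U) = 2*U - 314 = -314 + 2*U)
d(g) - 459310 = (-314 + 2*(3025/16)) - 459310 = (-314 + 3025/8) - 459310 = 513/8 - 459310 = -3673967/8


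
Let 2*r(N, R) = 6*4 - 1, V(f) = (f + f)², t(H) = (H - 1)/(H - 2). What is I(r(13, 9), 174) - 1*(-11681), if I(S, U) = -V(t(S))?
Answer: 4215077/361 ≈ 11676.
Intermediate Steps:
t(H) = (-1 + H)/(-2 + H)
V(f) = 4*f² (V(f) = (2*f)² = 4*f²)
r(N, R) = 23/2 (r(N, R) = (6*4 - 1)/2 = (24 - 1)/2 = (½)*23 = 23/2)
I(S, U) = -4*(-1 + S)²/(-2 + S)² (I(S, U) = -4*((-1 + S)/(-2 + S))² = -4*(-1 + S)²/(-2 + S)²)
I(r(13, 9), 174) - 1*(-11681) = -4*(-1 + 23/2)²/(-2 + 23/2)² - 1*(-11681) = -4*(21/2)²/(19/2)² + 11681 = -4*441/4*4/361 + 11681 = -1764/361 + 11681 = 4215077/361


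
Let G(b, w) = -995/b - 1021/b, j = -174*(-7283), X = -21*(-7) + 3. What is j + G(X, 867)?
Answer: 31680714/25 ≈ 1.2672e+6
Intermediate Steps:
X = 150 (X = 147 + 3 = 150)
j = 1267242
G(b, w) = -2016/b
j + G(X, 867) = 1267242 - 2016/150 = 1267242 - 2016*1/150 = 1267242 - 336/25 = 31680714/25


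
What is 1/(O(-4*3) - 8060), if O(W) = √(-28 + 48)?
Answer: -403/3248179 - √5/32481790 ≈ -0.00012414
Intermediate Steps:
O(W) = 2*√5 (O(W) = √20 = 2*√5)
1/(O(-4*3) - 8060) = 1/(2*√5 - 8060) = 1/(-8060 + 2*√5)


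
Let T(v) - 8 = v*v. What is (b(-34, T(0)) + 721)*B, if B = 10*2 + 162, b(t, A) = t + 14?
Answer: 127582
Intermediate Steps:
T(v) = 8 + v² (T(v) = 8 + v*v = 8 + v²)
b(t, A) = 14 + t
B = 182 (B = 20 + 162 = 182)
(b(-34, T(0)) + 721)*B = ((14 - 34) + 721)*182 = (-20 + 721)*182 = 701*182 = 127582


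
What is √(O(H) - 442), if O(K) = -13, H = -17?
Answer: I*√455 ≈ 21.331*I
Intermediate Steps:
√(O(H) - 442) = √(-13 - 442) = √(-455) = I*√455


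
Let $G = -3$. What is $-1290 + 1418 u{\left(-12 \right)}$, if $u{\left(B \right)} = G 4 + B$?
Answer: $-35322$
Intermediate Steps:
$u{\left(B \right)} = -12 + B$ ($u{\left(B \right)} = \left(-3\right) 4 + B = -12 + B$)
$-1290 + 1418 u{\left(-12 \right)} = -1290 + 1418 \left(-12 - 12\right) = -1290 + 1418 \left(-24\right) = -1290 - 34032 = -35322$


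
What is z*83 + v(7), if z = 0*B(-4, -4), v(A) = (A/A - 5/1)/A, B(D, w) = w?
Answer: -4/7 ≈ -0.57143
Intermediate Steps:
v(A) = -4/A (v(A) = (1 - 5*1)/A = (1 - 5)/A = -4/A)
z = 0 (z = 0*(-4) = 0)
z*83 + v(7) = 0*83 - 4/7 = 0 - 4*⅐ = 0 - 4/7 = -4/7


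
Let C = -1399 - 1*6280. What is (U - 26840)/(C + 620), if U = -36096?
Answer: 62936/7059 ≈ 8.9157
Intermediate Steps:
C = -7679 (C = -1399 - 6280 = -7679)
(U - 26840)/(C + 620) = (-36096 - 26840)/(-7679 + 620) = -62936/(-7059) = -62936*(-1/7059) = 62936/7059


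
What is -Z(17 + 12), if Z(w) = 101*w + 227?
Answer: -3156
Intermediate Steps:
Z(w) = 227 + 101*w
-Z(17 + 12) = -(227 + 101*(17 + 12)) = -(227 + 101*29) = -(227 + 2929) = -1*3156 = -3156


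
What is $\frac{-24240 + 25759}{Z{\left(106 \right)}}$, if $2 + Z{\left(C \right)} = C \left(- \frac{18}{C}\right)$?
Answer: $- \frac{1519}{20} \approx -75.95$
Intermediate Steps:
$Z{\left(C \right)} = -20$ ($Z{\left(C \right)} = -2 + C \left(- \frac{18}{C}\right) = -2 - 18 = -20$)
$\frac{-24240 + 25759}{Z{\left(106 \right)}} = \frac{-24240 + 25759}{-20} = 1519 \left(- \frac{1}{20}\right) = - \frac{1519}{20}$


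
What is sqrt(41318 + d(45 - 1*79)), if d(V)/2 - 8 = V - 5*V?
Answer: sqrt(41606) ≈ 203.98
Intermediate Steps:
d(V) = 16 - 8*V (d(V) = 16 + 2*(V - 5*V) = 16 + 2*(-4*V) = 16 - 8*V)
sqrt(41318 + d(45 - 1*79)) = sqrt(41318 + (16 - 8*(45 - 1*79))) = sqrt(41318 + (16 - 8*(45 - 79))) = sqrt(41318 + (16 - 8*(-34))) = sqrt(41318 + (16 + 272)) = sqrt(41318 + 288) = sqrt(41606)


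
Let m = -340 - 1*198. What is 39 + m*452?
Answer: -243137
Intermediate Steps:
m = -538 (m = -340 - 198 = -538)
39 + m*452 = 39 - 538*452 = 39 - 243176 = -243137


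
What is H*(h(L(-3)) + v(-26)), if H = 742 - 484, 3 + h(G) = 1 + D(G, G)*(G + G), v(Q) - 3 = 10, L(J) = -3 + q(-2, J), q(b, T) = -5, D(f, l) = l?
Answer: 35862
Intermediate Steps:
L(J) = -8 (L(J) = -3 - 5 = -8)
v(Q) = 13 (v(Q) = 3 + 10 = 13)
h(G) = -2 + 2*G² (h(G) = -3 + (1 + G*(G + G)) = -3 + (1 + G*(2*G)) = -3 + (1 + 2*G²) = -2 + 2*G²)
H = 258
H*(h(L(-3)) + v(-26)) = 258*((-2 + 2*(-8)²) + 13) = 258*((-2 + 2*64) + 13) = 258*((-2 + 128) + 13) = 258*(126 + 13) = 258*139 = 35862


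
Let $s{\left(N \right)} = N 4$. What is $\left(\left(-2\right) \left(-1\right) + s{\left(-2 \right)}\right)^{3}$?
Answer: $-216$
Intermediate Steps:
$s{\left(N \right)} = 4 N$
$\left(\left(-2\right) \left(-1\right) + s{\left(-2 \right)}\right)^{3} = \left(\left(-2\right) \left(-1\right) + 4 \left(-2\right)\right)^{3} = \left(2 - 8\right)^{3} = \left(-6\right)^{3} = -216$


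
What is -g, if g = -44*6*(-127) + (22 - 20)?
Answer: -33530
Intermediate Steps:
g = 33530 (g = -264*(-127) + 2 = 33528 + 2 = 33530)
-g = -1*33530 = -33530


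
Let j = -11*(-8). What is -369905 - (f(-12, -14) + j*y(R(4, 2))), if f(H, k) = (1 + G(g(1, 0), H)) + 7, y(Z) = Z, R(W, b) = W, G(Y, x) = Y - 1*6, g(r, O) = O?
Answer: -370259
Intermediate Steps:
G(Y, x) = -6 + Y (G(Y, x) = Y - 6 = -6 + Y)
f(H, k) = 2 (f(H, k) = (1 + (-6 + 0)) + 7 = (1 - 6) + 7 = -5 + 7 = 2)
j = 88
-369905 - (f(-12, -14) + j*y(R(4, 2))) = -369905 - (2 + 88*4) = -369905 - (2 + 352) = -369905 - 1*354 = -369905 - 354 = -370259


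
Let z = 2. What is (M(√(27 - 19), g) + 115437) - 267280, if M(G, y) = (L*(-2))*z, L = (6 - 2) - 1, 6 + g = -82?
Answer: -151855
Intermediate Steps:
g = -88 (g = -6 - 82 = -88)
L = 3 (L = 4 - 1 = 3)
M(G, y) = -12 (M(G, y) = (3*(-2))*2 = -6*2 = -12)
(M(√(27 - 19), g) + 115437) - 267280 = (-12 + 115437) - 267280 = 115425 - 267280 = -151855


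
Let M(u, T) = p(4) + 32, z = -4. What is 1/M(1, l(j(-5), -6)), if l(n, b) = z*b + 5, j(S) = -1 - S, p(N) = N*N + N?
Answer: 1/52 ≈ 0.019231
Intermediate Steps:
p(N) = N + N² (p(N) = N² + N = N + N²)
l(n, b) = 5 - 4*b (l(n, b) = -4*b + 5 = 5 - 4*b)
M(u, T) = 52 (M(u, T) = 4*(1 + 4) + 32 = 4*5 + 32 = 20 + 32 = 52)
1/M(1, l(j(-5), -6)) = 1/52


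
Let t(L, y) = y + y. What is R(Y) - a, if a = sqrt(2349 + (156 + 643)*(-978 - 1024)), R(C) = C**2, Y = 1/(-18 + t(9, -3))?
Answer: 1/576 - I*sqrt(1597249) ≈ 0.0017361 - 1263.8*I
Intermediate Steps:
t(L, y) = 2*y
Y = -1/24 (Y = 1/(-18 + 2*(-3)) = 1/(-18 - 6) = 1/(-24) = -1/24 ≈ -0.041667)
a = I*sqrt(1597249) (a = sqrt(2349 + 799*(-2002)) = sqrt(2349 - 1599598) = sqrt(-1597249) = I*sqrt(1597249) ≈ 1263.8*I)
R(Y) - a = (-1/24)**2 - I*sqrt(1597249) = 1/576 - I*sqrt(1597249)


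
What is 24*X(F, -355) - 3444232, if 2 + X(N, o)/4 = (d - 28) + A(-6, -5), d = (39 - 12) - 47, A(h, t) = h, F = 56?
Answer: -3449608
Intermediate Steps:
d = -20 (d = 27 - 47 = -20)
X(N, o) = -224 (X(N, o) = -8 + 4*((-20 - 28) - 6) = -8 + 4*(-48 - 6) = -8 + 4*(-54) = -8 - 216 = -224)
24*X(F, -355) - 3444232 = 24*(-224) - 3444232 = -5376 - 3444232 = -3449608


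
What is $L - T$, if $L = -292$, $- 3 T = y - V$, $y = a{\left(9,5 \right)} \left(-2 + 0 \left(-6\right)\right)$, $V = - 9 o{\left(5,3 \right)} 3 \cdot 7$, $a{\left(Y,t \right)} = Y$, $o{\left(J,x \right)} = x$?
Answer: $-109$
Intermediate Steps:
$V = -567$ ($V = \left(-9\right) 3 \cdot 3 \cdot 7 = \left(-27\right) 21 = -567$)
$y = -18$ ($y = 9 \left(-2 + 0 \left(-6\right)\right) = 9 \left(-2 + 0\right) = 9 \left(-2\right) = -18$)
$T = -183$ ($T = - \frac{-18 - -567}{3} = - \frac{-18 + 567}{3} = \left(- \frac{1}{3}\right) 549 = -183$)
$L - T = -292 - -183 = -292 + 183 = -109$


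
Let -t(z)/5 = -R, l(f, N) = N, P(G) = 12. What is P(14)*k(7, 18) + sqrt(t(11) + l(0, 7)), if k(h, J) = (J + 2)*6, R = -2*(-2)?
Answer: 1440 + 3*sqrt(3) ≈ 1445.2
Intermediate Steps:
R = 4
k(h, J) = 12 + 6*J (k(h, J) = (2 + J)*6 = 12 + 6*J)
t(z) = 20 (t(z) = -(-5)*4 = -5*(-4) = 20)
P(14)*k(7, 18) + sqrt(t(11) + l(0, 7)) = 12*(12 + 6*18) + sqrt(20 + 7) = 12*(12 + 108) + sqrt(27) = 12*120 + 3*sqrt(3) = 1440 + 3*sqrt(3)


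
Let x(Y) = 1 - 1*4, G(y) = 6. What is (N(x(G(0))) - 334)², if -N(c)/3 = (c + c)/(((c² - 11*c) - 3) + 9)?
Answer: 7123561/64 ≈ 1.1131e+5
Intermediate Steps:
x(Y) = -3 (x(Y) = 1 - 4 = -3)
N(c) = -6*c/(6 + c² - 11*c) (N(c) = -3*(c + c)/(((c² - 11*c) - 3) + 9) = -3*2*c/((-3 + c² - 11*c) + 9) = -3*2*c/(6 + c² - 11*c) = -6*c/(6 + c² - 11*c))
(N(x(G(0))) - 334)² = (-6*(-3)/(6 + (-3)² - 11*(-3)) - 334)² = (-6*(-3)/(6 + 9 + 33) - 334)² = (-6*(-3)/48 - 334)² = (-6*(-3)*1/48 - 334)² = (3/8 - 334)² = (-2669/8)² = 7123561/64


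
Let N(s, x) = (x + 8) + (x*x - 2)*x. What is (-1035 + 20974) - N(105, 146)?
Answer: -3092059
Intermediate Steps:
N(s, x) = 8 + x + x*(-2 + x**2) (N(s, x) = (8 + x) + (x**2 - 2)*x = (8 + x) + (-2 + x**2)*x = (8 + x) + x*(-2 + x**2) = 8 + x + x*(-2 + x**2))
(-1035 + 20974) - N(105, 146) = (-1035 + 20974) - (8 + 146**3 - 1*146) = 19939 - (8 + 3112136 - 146) = 19939 - 1*3111998 = 19939 - 3111998 = -3092059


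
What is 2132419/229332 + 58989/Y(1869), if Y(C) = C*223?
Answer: 42966313481/4551552204 ≈ 9.4399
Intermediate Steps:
Y(C) = 223*C
2132419/229332 + 58989/Y(1869) = 2132419/229332 + 58989/((223*1869)) = 2132419*(1/229332) + 58989/416787 = 2132419/229332 + 58989*(1/416787) = 2132419/229332 + 2809/19847 = 42966313481/4551552204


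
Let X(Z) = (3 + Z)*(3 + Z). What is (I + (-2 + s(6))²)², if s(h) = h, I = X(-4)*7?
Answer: 529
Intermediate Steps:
X(Z) = (3 + Z)²
I = 7 (I = (3 - 4)²*7 = (-1)²*7 = 1*7 = 7)
(I + (-2 + s(6))²)² = (7 + (-2 + 6)²)² = (7 + 4²)² = (7 + 16)² = 23² = 529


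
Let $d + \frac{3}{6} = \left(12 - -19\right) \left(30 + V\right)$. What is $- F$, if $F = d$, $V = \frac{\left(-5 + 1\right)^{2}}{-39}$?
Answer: $- \frac{71509}{78} \approx -916.78$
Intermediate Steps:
$V = - \frac{16}{39}$ ($V = \left(-4\right)^{2} \left(- \frac{1}{39}\right) = 16 \left(- \frac{1}{39}\right) = - \frac{16}{39} \approx -0.41026$)
$d = \frac{71509}{78}$ ($d = - \frac{1}{2} + \left(12 - -19\right) \left(30 - \frac{16}{39}\right) = - \frac{1}{2} + \left(12 + 19\right) \frac{1154}{39} = - \frac{1}{2} + 31 \cdot \frac{1154}{39} = - \frac{1}{2} + \frac{35774}{39} = \frac{71509}{78} \approx 916.78$)
$F = \frac{71509}{78} \approx 916.78$
$- F = \left(-1\right) \frac{71509}{78} = - \frac{71509}{78}$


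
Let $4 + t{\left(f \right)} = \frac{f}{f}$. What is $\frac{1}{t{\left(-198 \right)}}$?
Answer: $- \frac{1}{3} \approx -0.33333$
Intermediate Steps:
$t{\left(f \right)} = -3$ ($t{\left(f \right)} = -4 + \frac{f}{f} = -4 + 1 = -3$)
$\frac{1}{t{\left(-198 \right)}} = \frac{1}{-3} = - \frac{1}{3}$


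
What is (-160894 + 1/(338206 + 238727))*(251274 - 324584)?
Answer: 6805005009384310/576933 ≈ 1.1795e+10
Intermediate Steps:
(-160894 + 1/(338206 + 238727))*(251274 - 324584) = (-160894 + 1/576933)*(-73310) = -92825058101/576933*(-73310) = 6805005009384310/576933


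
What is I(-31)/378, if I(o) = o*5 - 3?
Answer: -79/189 ≈ -0.41799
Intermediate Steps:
I(o) = -3 + 5*o (I(o) = 5*o - 3 = -3 + 5*o)
I(-31)/378 = (-3 + 5*(-31))/378 = (-3 - 155)*(1/378) = -158*1/378 = -79/189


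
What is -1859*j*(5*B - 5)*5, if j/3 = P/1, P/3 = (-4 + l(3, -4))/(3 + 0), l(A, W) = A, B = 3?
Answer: 278850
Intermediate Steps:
P = -1 (P = 3*((-4 + 3)/(3 + 0)) = 3*(-1/3) = -1)
j = -3 (j = 3*(-1/1) = 3*(-1*1) = 3*(-1) = -3)
-1859*j*(5*B - 5)*5 = -1859*(-3*(5*3 - 5))*5 = -1859*(-3*(15 - 5))*5 = -1859*(-3*10)*5 = -(-55770)*5 = -1859*(-150) = 278850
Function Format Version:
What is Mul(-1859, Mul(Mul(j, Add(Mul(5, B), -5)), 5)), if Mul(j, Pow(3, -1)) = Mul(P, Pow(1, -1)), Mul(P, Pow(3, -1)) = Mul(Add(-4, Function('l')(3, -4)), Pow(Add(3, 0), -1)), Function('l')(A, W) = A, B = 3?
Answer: 278850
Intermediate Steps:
P = -1 (P = Mul(3, Mul(Add(-4, 3), Pow(Add(3, 0), -1))) = Mul(3, Mul(-1, Pow(3, -1))) = Mul(3, Mul(-1, Rational(1, 3))) = Mul(3, Rational(-1, 3)) = -1)
j = -3 (j = Mul(3, Mul(-1, Pow(1, -1))) = Mul(3, Mul(-1, 1)) = Mul(3, -1) = -3)
Mul(-1859, Mul(Mul(j, Add(Mul(5, B), -5)), 5)) = Mul(-1859, Mul(Mul(-3, Add(Mul(5, 3), -5)), 5)) = Mul(-1859, Mul(Mul(-3, Add(15, -5)), 5)) = Mul(-1859, Mul(Mul(-3, 10), 5)) = Mul(-1859, Mul(-30, 5)) = Mul(-1859, -150) = 278850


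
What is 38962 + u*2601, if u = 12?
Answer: 70174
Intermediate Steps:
38962 + u*2601 = 38962 + 12*2601 = 38962 + 31212 = 70174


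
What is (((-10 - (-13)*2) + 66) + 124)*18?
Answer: 3708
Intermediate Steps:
(((-10 - (-13)*2) + 66) + 124)*18 = (((-10 - 1*(-26)) + 66) + 124)*18 = (((-10 + 26) + 66) + 124)*18 = ((16 + 66) + 124)*18 = (82 + 124)*18 = 206*18 = 3708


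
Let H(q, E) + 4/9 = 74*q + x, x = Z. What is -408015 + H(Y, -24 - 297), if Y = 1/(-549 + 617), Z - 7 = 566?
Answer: -124677055/306 ≈ -4.0744e+5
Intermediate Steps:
Z = 573 (Z = 7 + 566 = 573)
x = 573
Y = 1/68 ≈ 0.014706
H(q, E) = 5153/9 + 74*q (H(q, E) = -4/9 + (74*q + 573) = -4/9 + (573 + 74*q) = 5153/9 + 74*q)
-408015 + H(Y, -24 - 297) = -408015 + (5153/9 + 74*(1/68)) = -408015 + (5153/9 + 37/34) = -408015 + 175535/306 = -124677055/306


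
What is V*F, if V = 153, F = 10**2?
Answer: 15300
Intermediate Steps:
F = 100
V*F = 153*100 = 15300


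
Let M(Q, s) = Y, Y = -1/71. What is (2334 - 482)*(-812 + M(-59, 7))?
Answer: -106773356/71 ≈ -1.5039e+6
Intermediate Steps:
Y = -1/71 (Y = -1*1/71 = -1/71 ≈ -0.014085)
M(Q, s) = -1/71
(2334 - 482)*(-812 + M(-59, 7)) = (2334 - 482)*(-812 - 1/71) = 1852*(-57653/71) = -106773356/71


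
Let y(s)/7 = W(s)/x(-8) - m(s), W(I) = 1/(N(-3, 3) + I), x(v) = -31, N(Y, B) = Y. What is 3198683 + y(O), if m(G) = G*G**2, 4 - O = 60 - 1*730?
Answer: -44515710163492/20801 ≈ -2.1401e+9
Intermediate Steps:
O = 674 (O = 4 - (60 - 1*730) = 4 - (60 - 730) = 4 - 1*(-670) = 4 + 670 = 674)
m(G) = G**3
W(I) = 1/(-3 + I)
y(s) = -7*s**3 - 7/(31*(-3 + s)) (y(s) = 7*(1/((-3 + s)*(-31)) - s**3) = 7*(-1/31/(-3 + s) - s**3) = 7*(-1/(31*(-3 + s)) - s**3) = 7*(-s**3 - 1/(31*(-3 + s))) = -7*s**3 - 7/(31*(-3 + s)))
3198683 + y(O) = 3198683 + 7*(-1 + 31*674**3*(3 - 1*674))/(31*(-3 + 674)) = 3198683 + (7/31)*(-1 + 31*306182024*(3 - 674))/671 = 3198683 + (7/31)*(1/671)*(-1 + 31*306182024*(-671)) = 3198683 + (7/31)*(1/671)*(-1 - 6368892281224) = 3198683 + (7/31)*(1/671)*(-6368892281225) = 3198683 - 44582245968575/20801 = -44515710163492/20801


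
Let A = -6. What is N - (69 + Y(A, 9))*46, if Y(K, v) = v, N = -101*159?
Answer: -19647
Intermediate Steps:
N = -16059
N - (69 + Y(A, 9))*46 = -16059 - (69 + 9)*46 = -16059 - 78*46 = -16059 - 1*3588 = -16059 - 3588 = -19647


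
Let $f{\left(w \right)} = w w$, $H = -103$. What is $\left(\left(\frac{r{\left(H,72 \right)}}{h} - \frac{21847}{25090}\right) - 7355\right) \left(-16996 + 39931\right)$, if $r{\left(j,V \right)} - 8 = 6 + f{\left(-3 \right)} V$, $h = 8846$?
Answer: $- \frac{3744346331662167}{22194614} \approx -1.6871 \cdot 10^{8}$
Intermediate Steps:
$f{\left(w \right)} = w^{2}$
$r{\left(j,V \right)} = 14 + 9 V$ ($r{\left(j,V \right)} = 8 + \left(6 + \left(-3\right)^{2} V\right) = 8 + \left(6 + 9 V\right) = 14 + 9 V$)
$\left(\left(\frac{r{\left(H,72 \right)}}{h} - \frac{21847}{25090}\right) - 7355\right) \left(-16996 + 39931\right) = \left(\left(\frac{14 + 9 \cdot 72}{8846} - \frac{21847}{25090}\right) - 7355\right) \left(-16996 + 39931\right) = \left(\left(\left(14 + 648\right) \frac{1}{8846} - \frac{21847}{25090}\right) - 7355\right) 22935 = \left(\left(662 \cdot \frac{1}{8846} - \frac{21847}{25090}\right) - 7355\right) 22935 = \left(\left(\frac{331}{4423} - \frac{21847}{25090}\right) - 7355\right) 22935 = \left(- \frac{88324491}{110973070} - 7355\right) 22935 = \left(- \frac{816295254341}{110973070}\right) 22935 = - \frac{3744346331662167}{22194614}$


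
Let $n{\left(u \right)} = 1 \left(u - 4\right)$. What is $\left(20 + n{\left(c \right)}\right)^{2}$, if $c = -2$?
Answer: $196$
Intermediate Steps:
$n{\left(u \right)} = -4 + u$ ($n{\left(u \right)} = 1 \left(-4 + u\right) = -4 + u$)
$\left(20 + n{\left(c \right)}\right)^{2} = \left(20 - 6\right)^{2} = 14^{2} = 196$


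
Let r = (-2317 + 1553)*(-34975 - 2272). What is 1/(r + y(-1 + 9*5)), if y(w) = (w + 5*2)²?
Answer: 1/28459624 ≈ 3.5137e-8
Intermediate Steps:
r = 28456708 (r = -764*(-37247) = 28456708)
y(w) = (10 + w)² (y(w) = (w + 10)² = (10 + w)²)
1/(r + y(-1 + 9*5)) = 1/(28456708 + (10 + (-1 + 9*5))²) = 1/(28456708 + (10 + (-1 + 45))²) = 1/(28456708 + (10 + 44)²) = 1/(28456708 + 54²) = 1/(28456708 + 2916) = 1/28459624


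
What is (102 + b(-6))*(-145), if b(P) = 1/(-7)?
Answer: -103385/7 ≈ -14769.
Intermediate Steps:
b(P) = -⅐
(102 + b(-6))*(-145) = (102 - ⅐)*(-145) = (713/7)*(-145) = -103385/7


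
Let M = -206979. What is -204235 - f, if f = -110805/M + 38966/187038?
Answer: -1317760953929129/6452156367 ≈ -2.0424e+5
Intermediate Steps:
f = 4798314884/6452156367 (f = -110805/(-206979) + 38966/187038 = -110805*(-1/206979) + 38966*(1/187038) = 36935/68993 + 19483/93519 = 4798314884/6452156367 ≈ 0.74368)
-204235 - f = -204235 - 1*4798314884/6452156367 = -204235 - 4798314884/6452156367 = -1317760953929129/6452156367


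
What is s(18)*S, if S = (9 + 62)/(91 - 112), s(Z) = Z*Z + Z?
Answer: -8094/7 ≈ -1156.3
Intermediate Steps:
s(Z) = Z + Z² (s(Z) = Z² + Z = Z + Z²)
S = -71/21 (S = 71/(-21) = 71*(-1/21) = -71/21 ≈ -3.3810)
s(18)*S = (18*(1 + 18))*(-71/21) = (18*19)*(-71/21) = 342*(-71/21) = -8094/7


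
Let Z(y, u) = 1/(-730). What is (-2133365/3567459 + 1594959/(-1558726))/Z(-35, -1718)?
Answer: 3290578051242415/2780345548617 ≈ 1183.5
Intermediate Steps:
Z(y, u) = -1/730
(-2133365/3567459 + 1594959/(-1558726))/Z(-35, -1718) = (-2133365/3567459 + 1594959/(-1558726))/(-1/730) = (-2133365*1/3567459 + 1594959*(-1/1558726))*(-730) = (-2133365/3567459 - 1594959/1558726)*(-730) = -9015282332171/5560691097234*(-730) = 3290578051242415/2780345548617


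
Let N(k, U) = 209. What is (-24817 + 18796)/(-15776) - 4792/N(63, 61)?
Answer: -74340203/3297184 ≈ -22.547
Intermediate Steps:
(-24817 + 18796)/(-15776) - 4792/N(63, 61) = (-24817 + 18796)/(-15776) - 4792/209 = -6021*(-1/15776) - 4792*1/209 = 6021/15776 - 4792/209 = -74340203/3297184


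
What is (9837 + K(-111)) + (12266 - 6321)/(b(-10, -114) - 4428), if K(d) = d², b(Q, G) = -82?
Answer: 487447/22 ≈ 22157.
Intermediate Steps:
(9837 + K(-111)) + (12266 - 6321)/(b(-10, -114) - 4428) = (9837 + (-111)²) + (12266 - 6321)/(-82 - 4428) = (9837 + 12321) + 5945/(-4510) = 22158 + 5945*(-1/4510) = 22158 - 29/22 = 487447/22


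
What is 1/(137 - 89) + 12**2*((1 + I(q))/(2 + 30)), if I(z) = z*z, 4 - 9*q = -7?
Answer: 1619/144 ≈ 11.243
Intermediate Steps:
q = 11/9 (q = 4/9 - 1/9*(-7) = 4/9 + 7/9 = 11/9 ≈ 1.2222)
I(z) = z**2
1/(137 - 89) + 12**2*((1 + I(q))/(2 + 30)) = 1/(137 - 89) + 12**2*((1 + (11/9)**2)/(2 + 30)) = 1/48 + 144*((1 + 121/81)/32) = 1/48 + 144*((202/81)*(1/32)) = 1/48 + 144*(101/1296) = 1/48 + 101/9 = 1619/144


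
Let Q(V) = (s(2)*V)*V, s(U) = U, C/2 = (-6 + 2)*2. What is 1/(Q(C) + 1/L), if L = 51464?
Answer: 51464/26349569 ≈ 0.0019531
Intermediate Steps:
C = -16 (C = 2*((-6 + 2)*2) = 2*(-4*2) = 2*(-8) = -16)
Q(V) = 2*V² (Q(V) = (2*V)*V = 2*V²)
1/(Q(C) + 1/L) = 1/(2*(-16)² + 1/51464) = 1/(2*256 + 1/51464) = 1/(512 + 1/51464) = 1/(26349569/51464) = 51464/26349569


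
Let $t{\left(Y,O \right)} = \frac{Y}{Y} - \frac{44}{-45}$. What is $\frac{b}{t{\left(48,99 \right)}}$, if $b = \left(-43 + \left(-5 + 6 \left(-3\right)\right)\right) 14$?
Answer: $- \frac{41580}{89} \approx -467.19$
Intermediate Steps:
$t{\left(Y,O \right)} = \frac{89}{45}$ ($t{\left(Y,O \right)} = 1 - - \frac{44}{45} = 1 + \frac{44}{45} = \frac{89}{45}$)
$b = -924$ ($b = \left(-43 - 23\right) 14 = \left(-66\right) 14 = -924$)
$\frac{b}{t{\left(48,99 \right)}} = - \frac{924}{\frac{89}{45}} = \left(-924\right) \frac{45}{89} = - \frac{41580}{89}$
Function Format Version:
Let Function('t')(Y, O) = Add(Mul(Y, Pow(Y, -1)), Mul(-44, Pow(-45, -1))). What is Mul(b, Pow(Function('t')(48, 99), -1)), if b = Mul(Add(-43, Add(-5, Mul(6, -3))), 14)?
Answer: Rational(-41580, 89) ≈ -467.19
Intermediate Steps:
Function('t')(Y, O) = Rational(89, 45) (Function('t')(Y, O) = Add(1, Mul(-44, Rational(-1, 45))) = Add(1, Rational(44, 45)) = Rational(89, 45))
b = -924 (b = Mul(Add(-43, Add(-5, -18)), 14) = Mul(Add(-43, -23), 14) = Mul(-66, 14) = -924)
Mul(b, Pow(Function('t')(48, 99), -1)) = Mul(-924, Pow(Rational(89, 45), -1)) = Mul(-924, Rational(45, 89)) = Rational(-41580, 89)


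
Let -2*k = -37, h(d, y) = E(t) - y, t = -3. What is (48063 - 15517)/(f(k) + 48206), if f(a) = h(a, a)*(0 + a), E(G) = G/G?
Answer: 130184/191529 ≈ 0.67971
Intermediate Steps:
E(G) = 1
h(d, y) = 1 - y
k = 37/2 (k = -1/2*(-37) = 37/2 ≈ 18.500)
f(a) = a*(1 - a) (f(a) = (1 - a)*(0 + a) = (1 - a)*a = a*(1 - a))
(48063 - 15517)/(f(k) + 48206) = (48063 - 15517)/(37*(1 - 1*37/2)/2 + 48206) = 32546/(37*(1 - 37/2)/2 + 48206) = 32546/((37/2)*(-35/2) + 48206) = 32546/(-1295/4 + 48206) = 32546/(191529/4) = 32546*(4/191529) = 130184/191529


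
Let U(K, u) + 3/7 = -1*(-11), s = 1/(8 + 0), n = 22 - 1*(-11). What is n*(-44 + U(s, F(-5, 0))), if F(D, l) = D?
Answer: -7722/7 ≈ -1103.1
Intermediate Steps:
n = 33 (n = 22 + 11 = 33)
s = ⅛ (s = 1/8 = ⅛ ≈ 0.12500)
U(K, u) = 74/7 (U(K, u) = -3/7 - 1*(-11) = -3/7 + 11 = 74/7)
n*(-44 + U(s, F(-5, 0))) = 33*(-44 + 74/7) = 33*(-234/7) = -7722/7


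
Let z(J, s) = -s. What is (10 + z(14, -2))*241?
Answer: 2892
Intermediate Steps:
(10 + z(14, -2))*241 = (10 - 1*(-2))*241 = (10 + 2)*241 = 12*241 = 2892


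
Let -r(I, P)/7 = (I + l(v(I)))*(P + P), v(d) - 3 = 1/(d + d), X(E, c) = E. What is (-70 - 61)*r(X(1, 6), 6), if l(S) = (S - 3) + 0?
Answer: 16506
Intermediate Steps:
v(d) = 3 + 1/(2*d) (v(d) = 3 + 1/(d + d) = 3 + 1/(2*d))
l(S) = -3 + S (l(S) = (-3 + S) + 0 = -3 + S)
r(I, P) = -14*P*(I + 1/(2*I)) (r(I, P) = -7*(I + (-3 + (3 + 1/(2*I))))*(P + P) = -7*(I + 1/(2*I))*2*P = -14*P*(I + 1/(2*I)))
(-70 - 61)*r(X(1, 6), 6) = (-70 - 61)*(-14*1*6 - 7*6/1) = -131*(-84 - 7*6*1) = -131*(-84 - 42) = -131*(-126) = 16506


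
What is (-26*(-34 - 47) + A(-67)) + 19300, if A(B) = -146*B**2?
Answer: -633988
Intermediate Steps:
(-26*(-34 - 47) + A(-67)) + 19300 = (-26*(-34 - 47) - 146*(-67)**2) + 19300 = (-26*(-81) - 146*4489) + 19300 = (2106 - 655394) + 19300 = -653288 + 19300 = -633988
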